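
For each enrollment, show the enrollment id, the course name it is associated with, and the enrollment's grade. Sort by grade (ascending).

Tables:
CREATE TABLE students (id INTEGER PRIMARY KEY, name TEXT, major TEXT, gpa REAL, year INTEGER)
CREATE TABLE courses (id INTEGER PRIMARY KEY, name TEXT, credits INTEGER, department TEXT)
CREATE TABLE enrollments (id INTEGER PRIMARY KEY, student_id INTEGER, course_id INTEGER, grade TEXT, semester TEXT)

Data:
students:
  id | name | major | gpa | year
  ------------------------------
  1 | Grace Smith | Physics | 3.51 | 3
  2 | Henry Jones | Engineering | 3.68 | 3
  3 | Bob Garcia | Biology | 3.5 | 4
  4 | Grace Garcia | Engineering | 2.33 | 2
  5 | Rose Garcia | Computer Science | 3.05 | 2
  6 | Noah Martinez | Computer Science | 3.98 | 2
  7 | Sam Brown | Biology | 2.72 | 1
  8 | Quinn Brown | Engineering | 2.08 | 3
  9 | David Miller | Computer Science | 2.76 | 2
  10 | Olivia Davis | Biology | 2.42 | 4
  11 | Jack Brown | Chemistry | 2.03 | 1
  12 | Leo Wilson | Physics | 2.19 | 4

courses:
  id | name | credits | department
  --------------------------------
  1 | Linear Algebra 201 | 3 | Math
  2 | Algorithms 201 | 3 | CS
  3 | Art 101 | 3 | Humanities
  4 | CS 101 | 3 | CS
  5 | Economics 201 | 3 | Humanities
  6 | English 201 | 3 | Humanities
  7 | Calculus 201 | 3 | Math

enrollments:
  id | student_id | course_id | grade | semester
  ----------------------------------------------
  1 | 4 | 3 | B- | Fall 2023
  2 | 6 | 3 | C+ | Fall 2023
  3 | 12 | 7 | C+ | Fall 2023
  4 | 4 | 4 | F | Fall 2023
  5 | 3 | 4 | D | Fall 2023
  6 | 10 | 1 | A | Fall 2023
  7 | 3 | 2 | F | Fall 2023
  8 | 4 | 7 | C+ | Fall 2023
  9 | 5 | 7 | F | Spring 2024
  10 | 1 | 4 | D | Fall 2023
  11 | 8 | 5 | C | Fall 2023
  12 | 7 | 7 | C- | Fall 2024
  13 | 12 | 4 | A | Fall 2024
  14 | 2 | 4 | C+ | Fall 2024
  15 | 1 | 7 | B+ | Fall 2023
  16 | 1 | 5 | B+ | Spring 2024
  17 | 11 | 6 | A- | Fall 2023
SELECT c.id, p.name AS course, c.grade FROM enrollments c JOIN courses p ON c.course_id = p.id ORDER BY c.grade ASC

Execution result:
id | course | grade
6 | Linear Algebra 201 | A
13 | CS 101 | A
17 | English 201 | A-
15 | Calculus 201 | B+
16 | Economics 201 | B+
1 | Art 101 | B-
11 | Economics 201 | C
2 | Art 101 | C+
3 | Calculus 201 | C+
8 | Calculus 201 | C+
14 | CS 101 | C+
12 | Calculus 201 | C-
5 | CS 101 | D
10 | CS 101 | D
4 | CS 101 | F
7 | Algorithms 201 | F
9 | Calculus 201 | F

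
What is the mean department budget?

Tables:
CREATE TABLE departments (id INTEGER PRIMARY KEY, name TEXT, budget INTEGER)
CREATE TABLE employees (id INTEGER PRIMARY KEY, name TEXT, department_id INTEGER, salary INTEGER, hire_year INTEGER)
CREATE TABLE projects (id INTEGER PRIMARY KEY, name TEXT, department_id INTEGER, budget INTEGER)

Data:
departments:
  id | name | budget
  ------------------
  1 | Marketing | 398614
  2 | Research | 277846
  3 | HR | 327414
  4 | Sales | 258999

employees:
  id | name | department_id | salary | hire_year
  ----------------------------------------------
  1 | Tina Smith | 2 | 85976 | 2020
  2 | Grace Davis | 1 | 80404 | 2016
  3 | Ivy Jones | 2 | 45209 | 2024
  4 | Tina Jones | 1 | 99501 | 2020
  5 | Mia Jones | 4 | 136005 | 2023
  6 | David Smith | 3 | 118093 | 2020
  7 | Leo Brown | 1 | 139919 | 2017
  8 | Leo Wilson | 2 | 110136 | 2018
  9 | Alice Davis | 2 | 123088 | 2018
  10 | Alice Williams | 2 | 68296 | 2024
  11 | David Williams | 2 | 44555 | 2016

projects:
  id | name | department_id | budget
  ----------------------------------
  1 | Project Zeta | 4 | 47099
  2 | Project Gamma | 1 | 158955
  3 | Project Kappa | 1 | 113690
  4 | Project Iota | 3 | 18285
SELECT AVG(budget) FROM departments

Execution result:
315718.25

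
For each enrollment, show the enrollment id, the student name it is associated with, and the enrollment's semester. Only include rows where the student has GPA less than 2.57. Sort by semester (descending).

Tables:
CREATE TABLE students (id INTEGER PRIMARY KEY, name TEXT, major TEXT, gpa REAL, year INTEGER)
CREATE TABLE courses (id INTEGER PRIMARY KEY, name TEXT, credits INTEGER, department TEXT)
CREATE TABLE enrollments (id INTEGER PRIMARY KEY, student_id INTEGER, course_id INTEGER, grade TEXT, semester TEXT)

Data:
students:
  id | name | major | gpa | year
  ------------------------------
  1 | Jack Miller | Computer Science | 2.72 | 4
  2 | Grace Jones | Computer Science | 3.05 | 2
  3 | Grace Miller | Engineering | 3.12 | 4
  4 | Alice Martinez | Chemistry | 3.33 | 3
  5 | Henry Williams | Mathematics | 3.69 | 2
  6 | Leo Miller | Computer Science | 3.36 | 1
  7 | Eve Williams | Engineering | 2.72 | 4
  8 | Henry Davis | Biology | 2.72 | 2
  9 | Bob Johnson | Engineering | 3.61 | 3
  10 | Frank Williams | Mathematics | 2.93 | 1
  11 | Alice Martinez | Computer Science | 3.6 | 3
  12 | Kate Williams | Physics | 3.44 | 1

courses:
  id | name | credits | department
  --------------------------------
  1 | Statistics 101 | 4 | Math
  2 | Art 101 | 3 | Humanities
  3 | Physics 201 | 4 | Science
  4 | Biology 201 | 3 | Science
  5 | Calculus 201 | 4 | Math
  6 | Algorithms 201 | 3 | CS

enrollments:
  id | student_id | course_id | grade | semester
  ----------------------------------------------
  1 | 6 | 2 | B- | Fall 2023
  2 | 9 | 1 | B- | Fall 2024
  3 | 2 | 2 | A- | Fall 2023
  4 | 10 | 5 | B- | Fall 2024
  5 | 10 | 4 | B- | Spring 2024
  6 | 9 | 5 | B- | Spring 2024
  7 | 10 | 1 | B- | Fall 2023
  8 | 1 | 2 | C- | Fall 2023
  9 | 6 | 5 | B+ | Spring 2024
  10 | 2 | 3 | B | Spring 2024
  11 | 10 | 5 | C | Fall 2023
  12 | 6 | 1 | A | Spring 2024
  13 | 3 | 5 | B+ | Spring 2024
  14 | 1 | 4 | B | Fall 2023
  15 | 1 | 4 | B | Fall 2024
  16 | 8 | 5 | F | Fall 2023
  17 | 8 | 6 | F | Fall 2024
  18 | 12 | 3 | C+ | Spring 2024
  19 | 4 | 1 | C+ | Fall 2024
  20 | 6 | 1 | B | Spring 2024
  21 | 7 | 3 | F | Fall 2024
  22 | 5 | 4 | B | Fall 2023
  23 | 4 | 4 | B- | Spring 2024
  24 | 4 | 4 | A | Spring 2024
SELECT c.id, p.name AS student, c.semester FROM enrollments c JOIN students p ON c.student_id = p.id WHERE p.gpa < 2.57 ORDER BY c.semester DESC

Execution result:
(no rows)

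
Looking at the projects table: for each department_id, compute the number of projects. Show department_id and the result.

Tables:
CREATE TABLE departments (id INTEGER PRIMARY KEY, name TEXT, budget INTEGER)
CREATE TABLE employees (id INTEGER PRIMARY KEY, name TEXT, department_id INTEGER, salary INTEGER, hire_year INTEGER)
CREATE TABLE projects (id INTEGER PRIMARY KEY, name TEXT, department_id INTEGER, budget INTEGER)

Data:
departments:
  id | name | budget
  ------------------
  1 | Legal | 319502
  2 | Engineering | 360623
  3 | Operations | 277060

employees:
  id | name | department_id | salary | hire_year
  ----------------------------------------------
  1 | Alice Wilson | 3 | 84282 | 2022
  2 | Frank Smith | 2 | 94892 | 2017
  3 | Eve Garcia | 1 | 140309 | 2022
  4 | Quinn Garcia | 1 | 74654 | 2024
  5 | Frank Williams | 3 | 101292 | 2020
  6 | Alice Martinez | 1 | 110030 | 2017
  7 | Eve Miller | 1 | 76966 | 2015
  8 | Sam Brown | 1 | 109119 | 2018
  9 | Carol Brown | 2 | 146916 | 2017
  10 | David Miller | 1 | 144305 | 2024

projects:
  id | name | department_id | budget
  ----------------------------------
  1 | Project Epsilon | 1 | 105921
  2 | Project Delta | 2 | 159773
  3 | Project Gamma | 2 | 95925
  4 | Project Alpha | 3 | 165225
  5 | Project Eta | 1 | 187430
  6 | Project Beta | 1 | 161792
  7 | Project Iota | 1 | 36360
SELECT department_id, COUNT(*) AS n FROM projects GROUP BY department_id

Execution result:
department_id | n
1 | 4
2 | 2
3 | 1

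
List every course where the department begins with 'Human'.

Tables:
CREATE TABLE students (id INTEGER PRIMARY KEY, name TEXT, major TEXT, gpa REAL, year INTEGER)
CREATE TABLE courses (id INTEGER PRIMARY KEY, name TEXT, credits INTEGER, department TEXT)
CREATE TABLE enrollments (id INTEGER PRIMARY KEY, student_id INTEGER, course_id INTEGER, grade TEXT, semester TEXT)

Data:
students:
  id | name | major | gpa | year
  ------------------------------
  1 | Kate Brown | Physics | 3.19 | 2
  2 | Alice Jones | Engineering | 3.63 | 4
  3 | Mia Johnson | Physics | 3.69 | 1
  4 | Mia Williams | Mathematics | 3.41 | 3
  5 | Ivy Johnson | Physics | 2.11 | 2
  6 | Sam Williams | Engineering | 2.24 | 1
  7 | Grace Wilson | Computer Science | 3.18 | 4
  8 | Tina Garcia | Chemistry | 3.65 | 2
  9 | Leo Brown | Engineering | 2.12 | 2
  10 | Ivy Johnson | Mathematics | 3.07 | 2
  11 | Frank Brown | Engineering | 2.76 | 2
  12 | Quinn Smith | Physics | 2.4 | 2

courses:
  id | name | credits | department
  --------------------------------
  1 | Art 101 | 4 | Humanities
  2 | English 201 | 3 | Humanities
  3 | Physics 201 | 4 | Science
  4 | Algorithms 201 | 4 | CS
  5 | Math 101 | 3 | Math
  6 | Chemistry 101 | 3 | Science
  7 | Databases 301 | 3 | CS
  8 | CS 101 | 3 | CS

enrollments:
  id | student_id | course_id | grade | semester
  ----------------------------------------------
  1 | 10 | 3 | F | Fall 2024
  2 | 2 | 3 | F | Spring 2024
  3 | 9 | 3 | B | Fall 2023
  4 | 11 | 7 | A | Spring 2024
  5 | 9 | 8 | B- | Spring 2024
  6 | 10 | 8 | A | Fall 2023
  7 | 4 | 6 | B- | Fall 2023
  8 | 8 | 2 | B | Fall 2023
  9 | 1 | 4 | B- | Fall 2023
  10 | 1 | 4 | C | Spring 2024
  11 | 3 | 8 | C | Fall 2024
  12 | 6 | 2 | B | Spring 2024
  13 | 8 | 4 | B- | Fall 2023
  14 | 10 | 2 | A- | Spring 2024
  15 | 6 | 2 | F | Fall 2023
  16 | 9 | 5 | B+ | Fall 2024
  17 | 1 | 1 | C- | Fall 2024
SELECT name, department FROM courses WHERE department LIKE 'Human%'

Execution result:
name | department
Art 101 | Humanities
English 201 | Humanities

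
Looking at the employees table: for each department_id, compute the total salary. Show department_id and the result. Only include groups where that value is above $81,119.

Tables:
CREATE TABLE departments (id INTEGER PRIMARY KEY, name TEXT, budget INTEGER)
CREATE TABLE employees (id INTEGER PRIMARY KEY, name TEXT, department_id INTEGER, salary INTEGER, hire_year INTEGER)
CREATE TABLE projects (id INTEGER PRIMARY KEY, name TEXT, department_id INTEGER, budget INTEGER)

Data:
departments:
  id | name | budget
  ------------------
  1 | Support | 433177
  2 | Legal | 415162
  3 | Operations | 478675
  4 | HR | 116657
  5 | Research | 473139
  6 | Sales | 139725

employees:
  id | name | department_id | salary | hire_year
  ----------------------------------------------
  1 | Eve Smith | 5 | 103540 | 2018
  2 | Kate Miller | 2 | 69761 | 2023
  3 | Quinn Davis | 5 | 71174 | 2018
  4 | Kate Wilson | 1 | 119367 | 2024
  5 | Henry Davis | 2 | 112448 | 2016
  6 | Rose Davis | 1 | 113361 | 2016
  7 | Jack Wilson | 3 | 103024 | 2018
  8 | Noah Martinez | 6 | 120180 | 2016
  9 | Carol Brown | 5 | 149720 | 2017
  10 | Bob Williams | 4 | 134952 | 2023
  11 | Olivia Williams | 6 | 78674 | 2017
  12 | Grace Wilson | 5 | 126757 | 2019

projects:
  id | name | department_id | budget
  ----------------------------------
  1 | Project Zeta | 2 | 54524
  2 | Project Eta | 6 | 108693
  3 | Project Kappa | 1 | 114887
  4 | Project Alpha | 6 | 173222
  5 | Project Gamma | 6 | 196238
SELECT department_id, SUM(salary) AS sum_salary FROM employees GROUP BY department_id HAVING SUM(salary) > 81119

Execution result:
department_id | sum_salary
1 | 232728
2 | 182209
3 | 103024
4 | 134952
5 | 451191
6 | 198854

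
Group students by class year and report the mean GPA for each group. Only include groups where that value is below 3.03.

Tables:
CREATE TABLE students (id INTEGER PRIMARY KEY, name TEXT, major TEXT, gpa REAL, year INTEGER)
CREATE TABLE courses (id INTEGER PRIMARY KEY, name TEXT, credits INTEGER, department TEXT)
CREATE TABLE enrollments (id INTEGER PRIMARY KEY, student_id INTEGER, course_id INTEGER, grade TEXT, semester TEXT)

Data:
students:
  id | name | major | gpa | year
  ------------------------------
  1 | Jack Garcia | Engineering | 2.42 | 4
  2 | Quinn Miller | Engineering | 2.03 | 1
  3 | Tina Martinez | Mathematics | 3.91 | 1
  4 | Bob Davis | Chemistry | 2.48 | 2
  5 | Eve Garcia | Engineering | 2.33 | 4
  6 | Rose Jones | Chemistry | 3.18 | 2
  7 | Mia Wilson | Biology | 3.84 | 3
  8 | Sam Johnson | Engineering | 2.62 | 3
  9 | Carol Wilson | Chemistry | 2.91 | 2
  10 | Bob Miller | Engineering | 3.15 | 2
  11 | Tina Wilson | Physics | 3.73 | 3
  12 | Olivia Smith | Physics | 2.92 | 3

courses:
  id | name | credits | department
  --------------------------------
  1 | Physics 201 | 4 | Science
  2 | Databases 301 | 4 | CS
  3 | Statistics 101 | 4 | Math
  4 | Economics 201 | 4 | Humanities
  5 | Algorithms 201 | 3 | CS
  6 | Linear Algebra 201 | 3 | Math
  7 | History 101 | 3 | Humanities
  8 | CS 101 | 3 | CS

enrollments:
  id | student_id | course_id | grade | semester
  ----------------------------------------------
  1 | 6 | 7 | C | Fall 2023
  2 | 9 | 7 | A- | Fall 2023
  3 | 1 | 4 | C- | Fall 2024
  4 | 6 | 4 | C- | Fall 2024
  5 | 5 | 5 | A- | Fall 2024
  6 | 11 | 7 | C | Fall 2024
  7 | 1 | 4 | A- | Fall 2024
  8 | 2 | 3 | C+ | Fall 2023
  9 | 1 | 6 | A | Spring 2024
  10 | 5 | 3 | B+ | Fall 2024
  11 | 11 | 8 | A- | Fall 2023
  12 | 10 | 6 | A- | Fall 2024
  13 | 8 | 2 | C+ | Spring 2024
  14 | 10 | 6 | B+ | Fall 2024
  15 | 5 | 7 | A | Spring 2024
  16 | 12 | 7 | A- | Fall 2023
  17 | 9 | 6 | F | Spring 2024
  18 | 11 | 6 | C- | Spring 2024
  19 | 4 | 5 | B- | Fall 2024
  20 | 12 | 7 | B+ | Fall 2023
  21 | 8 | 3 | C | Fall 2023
SELECT year, AVG(gpa) AS avg_gpa FROM students GROUP BY year HAVING AVG(gpa) < 3.03

Execution result:
year | avg_gpa
1 | 2.97
2 | 2.93
4 | 2.38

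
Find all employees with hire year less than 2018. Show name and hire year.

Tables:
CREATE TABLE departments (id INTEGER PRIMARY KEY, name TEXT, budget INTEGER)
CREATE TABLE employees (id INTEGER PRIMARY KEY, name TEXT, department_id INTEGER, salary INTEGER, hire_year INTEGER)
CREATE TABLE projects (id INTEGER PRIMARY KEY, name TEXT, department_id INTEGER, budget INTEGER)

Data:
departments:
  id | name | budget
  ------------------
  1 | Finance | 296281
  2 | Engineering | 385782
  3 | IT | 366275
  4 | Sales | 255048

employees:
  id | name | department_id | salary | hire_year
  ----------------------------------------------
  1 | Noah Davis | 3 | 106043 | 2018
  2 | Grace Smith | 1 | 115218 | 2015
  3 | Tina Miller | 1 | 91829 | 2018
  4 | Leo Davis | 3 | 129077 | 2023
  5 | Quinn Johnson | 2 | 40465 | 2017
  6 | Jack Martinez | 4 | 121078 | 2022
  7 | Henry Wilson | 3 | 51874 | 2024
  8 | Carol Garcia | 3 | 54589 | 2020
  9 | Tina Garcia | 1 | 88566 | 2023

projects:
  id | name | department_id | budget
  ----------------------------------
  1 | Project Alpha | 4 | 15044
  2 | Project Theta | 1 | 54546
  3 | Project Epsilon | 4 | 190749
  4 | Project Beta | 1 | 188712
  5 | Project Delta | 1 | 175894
SELECT name, hire_year FROM employees WHERE hire_year < 2018

Execution result:
name | hire_year
Grace Smith | 2015
Quinn Johnson | 2017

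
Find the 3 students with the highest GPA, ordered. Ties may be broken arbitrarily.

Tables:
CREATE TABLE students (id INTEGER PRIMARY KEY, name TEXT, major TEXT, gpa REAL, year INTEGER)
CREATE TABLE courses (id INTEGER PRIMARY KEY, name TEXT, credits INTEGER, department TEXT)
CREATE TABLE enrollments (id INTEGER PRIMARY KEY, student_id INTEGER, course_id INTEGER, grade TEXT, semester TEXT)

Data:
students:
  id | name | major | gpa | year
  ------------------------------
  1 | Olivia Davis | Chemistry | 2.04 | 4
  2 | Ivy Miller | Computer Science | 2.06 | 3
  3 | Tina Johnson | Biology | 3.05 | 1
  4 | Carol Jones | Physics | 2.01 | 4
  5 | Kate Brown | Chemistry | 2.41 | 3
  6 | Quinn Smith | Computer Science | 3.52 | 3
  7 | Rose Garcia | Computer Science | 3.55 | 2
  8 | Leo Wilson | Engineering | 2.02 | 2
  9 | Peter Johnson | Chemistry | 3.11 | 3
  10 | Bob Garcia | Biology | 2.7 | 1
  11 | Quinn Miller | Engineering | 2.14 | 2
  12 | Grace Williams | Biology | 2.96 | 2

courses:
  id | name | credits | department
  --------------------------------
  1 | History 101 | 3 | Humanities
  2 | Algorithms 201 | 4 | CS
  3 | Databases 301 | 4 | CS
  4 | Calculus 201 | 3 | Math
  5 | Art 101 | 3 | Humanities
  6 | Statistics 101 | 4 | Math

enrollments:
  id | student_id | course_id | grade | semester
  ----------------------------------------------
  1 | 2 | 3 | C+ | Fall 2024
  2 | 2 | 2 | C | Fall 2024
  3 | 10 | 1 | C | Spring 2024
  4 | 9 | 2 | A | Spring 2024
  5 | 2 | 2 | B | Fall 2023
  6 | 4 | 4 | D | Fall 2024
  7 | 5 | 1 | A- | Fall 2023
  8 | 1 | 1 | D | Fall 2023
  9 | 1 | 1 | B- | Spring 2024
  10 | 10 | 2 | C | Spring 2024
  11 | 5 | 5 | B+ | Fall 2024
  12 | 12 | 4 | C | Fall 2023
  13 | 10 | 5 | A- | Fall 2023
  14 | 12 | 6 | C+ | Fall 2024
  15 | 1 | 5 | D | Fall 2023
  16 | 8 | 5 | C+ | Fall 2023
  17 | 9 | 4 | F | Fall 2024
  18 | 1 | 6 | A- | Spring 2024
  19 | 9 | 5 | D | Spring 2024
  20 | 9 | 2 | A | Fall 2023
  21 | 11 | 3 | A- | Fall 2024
SELECT name, gpa FROM students ORDER BY gpa DESC LIMIT 3

Execution result:
name | gpa
Rose Garcia | 3.55
Quinn Smith | 3.52
Peter Johnson | 3.11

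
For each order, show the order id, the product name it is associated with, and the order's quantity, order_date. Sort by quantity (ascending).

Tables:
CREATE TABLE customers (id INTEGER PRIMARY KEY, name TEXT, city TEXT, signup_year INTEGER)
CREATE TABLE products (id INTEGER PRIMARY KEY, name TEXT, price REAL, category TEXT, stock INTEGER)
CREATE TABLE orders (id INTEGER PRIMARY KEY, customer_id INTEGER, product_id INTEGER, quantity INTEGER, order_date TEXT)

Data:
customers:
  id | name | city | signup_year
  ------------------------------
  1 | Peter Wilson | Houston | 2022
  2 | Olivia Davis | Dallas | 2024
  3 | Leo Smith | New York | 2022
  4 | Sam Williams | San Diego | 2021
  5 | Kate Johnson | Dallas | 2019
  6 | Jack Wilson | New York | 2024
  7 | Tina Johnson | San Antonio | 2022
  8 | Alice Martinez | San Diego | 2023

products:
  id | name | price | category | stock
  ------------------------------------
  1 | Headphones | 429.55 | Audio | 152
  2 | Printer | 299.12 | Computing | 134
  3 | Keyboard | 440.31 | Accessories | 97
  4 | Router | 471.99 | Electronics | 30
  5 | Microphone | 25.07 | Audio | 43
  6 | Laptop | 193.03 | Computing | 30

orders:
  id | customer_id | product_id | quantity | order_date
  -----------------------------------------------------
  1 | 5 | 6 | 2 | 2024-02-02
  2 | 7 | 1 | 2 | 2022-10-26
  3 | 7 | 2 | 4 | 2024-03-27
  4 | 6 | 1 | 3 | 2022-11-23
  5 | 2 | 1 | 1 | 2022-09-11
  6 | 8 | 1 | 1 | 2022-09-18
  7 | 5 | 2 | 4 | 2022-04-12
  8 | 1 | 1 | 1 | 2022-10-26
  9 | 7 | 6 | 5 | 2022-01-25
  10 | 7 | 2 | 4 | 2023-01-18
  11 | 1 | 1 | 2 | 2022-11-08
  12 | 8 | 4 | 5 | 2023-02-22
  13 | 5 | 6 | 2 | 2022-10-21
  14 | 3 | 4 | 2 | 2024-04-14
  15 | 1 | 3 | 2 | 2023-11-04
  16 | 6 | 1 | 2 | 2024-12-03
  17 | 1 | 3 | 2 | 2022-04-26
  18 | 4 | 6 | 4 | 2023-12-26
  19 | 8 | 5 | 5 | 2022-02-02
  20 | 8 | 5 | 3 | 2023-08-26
SELECT c.id, p.name AS product, c.quantity, c.order_date FROM orders c JOIN products p ON c.product_id = p.id ORDER BY c.quantity ASC

Execution result:
id | product | quantity | order_date
5 | Headphones | 1 | 2022-09-11
6 | Headphones | 1 | 2022-09-18
8 | Headphones | 1 | 2022-10-26
1 | Laptop | 2 | 2024-02-02
2 | Headphones | 2 | 2022-10-26
11 | Headphones | 2 | 2022-11-08
13 | Laptop | 2 | 2022-10-21
14 | Router | 2 | 2024-04-14
15 | Keyboard | 2 | 2023-11-04
16 | Headphones | 2 | 2024-12-03
17 | Keyboard | 2 | 2022-04-26
4 | Headphones | 3 | 2022-11-23
20 | Microphone | 3 | 2023-08-26
3 | Printer | 4 | 2024-03-27
7 | Printer | 4 | 2022-04-12
10 | Printer | 4 | 2023-01-18
18 | Laptop | 4 | 2023-12-26
9 | Laptop | 5 | 2022-01-25
12 | Router | 5 | 2023-02-22
19 | Microphone | 5 | 2022-02-02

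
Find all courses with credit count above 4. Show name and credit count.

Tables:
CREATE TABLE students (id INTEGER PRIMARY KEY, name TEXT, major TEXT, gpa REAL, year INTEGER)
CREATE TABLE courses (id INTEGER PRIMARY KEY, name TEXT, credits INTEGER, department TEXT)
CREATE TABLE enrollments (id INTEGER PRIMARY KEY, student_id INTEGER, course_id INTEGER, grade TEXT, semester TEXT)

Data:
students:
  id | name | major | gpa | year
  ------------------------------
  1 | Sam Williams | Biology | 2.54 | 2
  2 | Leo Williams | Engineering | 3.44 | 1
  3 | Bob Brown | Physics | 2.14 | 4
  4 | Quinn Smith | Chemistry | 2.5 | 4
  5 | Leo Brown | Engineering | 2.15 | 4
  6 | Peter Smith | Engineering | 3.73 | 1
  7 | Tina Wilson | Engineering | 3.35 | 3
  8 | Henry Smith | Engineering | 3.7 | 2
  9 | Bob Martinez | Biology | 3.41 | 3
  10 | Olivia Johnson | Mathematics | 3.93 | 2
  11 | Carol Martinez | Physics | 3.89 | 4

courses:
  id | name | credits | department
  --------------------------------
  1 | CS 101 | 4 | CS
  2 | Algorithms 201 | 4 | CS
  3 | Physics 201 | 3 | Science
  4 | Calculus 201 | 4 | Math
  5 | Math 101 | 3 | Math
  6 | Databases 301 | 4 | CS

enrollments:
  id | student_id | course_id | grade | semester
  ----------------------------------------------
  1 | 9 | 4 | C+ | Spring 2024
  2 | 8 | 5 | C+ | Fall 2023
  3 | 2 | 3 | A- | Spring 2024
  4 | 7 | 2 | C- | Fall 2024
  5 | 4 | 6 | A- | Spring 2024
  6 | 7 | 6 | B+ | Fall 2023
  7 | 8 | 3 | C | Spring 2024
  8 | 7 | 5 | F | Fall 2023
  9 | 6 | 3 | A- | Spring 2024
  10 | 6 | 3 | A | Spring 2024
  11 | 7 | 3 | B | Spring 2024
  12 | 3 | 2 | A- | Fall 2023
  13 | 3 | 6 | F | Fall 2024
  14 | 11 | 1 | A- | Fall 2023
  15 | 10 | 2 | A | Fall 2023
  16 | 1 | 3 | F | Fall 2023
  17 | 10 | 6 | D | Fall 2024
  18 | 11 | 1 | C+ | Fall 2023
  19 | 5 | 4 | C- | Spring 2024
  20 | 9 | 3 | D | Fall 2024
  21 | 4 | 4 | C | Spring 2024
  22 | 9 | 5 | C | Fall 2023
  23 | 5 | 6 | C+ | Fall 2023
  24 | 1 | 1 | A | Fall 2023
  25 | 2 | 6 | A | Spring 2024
SELECT name, credits FROM courses WHERE credits > 4

Execution result:
(no rows)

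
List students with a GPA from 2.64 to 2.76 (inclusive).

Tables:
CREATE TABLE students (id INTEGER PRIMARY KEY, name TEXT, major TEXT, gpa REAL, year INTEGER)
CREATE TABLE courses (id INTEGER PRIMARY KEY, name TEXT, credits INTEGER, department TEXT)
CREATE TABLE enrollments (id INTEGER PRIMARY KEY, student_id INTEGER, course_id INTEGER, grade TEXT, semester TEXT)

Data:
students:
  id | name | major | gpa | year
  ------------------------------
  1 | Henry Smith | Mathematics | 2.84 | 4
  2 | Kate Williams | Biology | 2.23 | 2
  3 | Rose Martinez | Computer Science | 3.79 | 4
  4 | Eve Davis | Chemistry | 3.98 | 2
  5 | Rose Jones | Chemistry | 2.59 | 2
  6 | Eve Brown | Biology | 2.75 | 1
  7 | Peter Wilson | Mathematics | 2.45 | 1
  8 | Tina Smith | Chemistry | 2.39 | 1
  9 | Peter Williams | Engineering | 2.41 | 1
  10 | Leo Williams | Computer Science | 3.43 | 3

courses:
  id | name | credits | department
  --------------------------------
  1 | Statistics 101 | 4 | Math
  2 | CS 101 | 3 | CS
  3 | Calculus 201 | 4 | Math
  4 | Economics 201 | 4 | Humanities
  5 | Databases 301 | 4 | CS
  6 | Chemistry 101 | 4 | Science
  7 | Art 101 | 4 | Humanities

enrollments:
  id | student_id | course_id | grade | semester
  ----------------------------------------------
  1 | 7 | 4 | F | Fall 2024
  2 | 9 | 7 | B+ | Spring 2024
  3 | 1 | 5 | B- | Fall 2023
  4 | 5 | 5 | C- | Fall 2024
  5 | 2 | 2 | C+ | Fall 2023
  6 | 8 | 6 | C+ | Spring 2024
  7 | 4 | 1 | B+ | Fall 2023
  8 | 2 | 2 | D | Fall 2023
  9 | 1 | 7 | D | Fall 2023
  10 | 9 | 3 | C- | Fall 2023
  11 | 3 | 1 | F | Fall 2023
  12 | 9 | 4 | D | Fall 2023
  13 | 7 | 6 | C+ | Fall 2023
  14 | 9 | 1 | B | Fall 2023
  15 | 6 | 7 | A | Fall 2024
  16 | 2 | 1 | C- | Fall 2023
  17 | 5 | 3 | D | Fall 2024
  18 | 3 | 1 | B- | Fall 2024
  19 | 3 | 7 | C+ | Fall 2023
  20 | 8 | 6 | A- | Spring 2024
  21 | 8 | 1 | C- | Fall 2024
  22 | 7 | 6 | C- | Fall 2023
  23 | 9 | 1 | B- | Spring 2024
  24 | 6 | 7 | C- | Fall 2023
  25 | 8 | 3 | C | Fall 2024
SELECT name, gpa FROM students WHERE gpa BETWEEN 2.64 AND 2.76

Execution result:
name | gpa
Eve Brown | 2.75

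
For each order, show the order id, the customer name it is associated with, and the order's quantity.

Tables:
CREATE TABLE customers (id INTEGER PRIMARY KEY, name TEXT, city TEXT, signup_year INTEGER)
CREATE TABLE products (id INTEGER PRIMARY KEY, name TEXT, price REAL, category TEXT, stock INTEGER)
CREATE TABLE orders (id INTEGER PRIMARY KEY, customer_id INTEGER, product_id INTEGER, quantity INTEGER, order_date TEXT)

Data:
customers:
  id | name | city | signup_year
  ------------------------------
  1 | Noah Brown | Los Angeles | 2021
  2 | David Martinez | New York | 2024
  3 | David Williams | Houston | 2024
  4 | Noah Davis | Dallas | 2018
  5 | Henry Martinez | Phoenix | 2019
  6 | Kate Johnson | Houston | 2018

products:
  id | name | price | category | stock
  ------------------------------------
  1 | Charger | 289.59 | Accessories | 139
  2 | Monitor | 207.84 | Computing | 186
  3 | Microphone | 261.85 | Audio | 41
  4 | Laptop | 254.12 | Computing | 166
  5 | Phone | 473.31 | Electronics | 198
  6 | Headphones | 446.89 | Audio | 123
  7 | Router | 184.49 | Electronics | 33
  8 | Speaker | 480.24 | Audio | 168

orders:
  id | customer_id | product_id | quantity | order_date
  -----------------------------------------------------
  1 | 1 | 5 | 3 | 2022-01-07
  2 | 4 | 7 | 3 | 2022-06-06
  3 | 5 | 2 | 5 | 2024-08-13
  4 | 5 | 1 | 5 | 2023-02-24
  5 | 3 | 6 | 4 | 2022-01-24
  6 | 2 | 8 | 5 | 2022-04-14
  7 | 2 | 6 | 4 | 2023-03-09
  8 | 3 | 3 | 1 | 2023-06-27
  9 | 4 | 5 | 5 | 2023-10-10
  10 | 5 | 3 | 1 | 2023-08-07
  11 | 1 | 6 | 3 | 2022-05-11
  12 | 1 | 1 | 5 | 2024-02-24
SELECT c.id, p.name AS customer, c.quantity FROM orders c JOIN customers p ON c.customer_id = p.id

Execution result:
id | customer | quantity
1 | Noah Brown | 3
2 | Noah Davis | 3
3 | Henry Martinez | 5
4 | Henry Martinez | 5
5 | David Williams | 4
6 | David Martinez | 5
7 | David Martinez | 4
8 | David Williams | 1
9 | Noah Davis | 5
10 | Henry Martinez | 1
11 | Noah Brown | 3
12 | Noah Brown | 5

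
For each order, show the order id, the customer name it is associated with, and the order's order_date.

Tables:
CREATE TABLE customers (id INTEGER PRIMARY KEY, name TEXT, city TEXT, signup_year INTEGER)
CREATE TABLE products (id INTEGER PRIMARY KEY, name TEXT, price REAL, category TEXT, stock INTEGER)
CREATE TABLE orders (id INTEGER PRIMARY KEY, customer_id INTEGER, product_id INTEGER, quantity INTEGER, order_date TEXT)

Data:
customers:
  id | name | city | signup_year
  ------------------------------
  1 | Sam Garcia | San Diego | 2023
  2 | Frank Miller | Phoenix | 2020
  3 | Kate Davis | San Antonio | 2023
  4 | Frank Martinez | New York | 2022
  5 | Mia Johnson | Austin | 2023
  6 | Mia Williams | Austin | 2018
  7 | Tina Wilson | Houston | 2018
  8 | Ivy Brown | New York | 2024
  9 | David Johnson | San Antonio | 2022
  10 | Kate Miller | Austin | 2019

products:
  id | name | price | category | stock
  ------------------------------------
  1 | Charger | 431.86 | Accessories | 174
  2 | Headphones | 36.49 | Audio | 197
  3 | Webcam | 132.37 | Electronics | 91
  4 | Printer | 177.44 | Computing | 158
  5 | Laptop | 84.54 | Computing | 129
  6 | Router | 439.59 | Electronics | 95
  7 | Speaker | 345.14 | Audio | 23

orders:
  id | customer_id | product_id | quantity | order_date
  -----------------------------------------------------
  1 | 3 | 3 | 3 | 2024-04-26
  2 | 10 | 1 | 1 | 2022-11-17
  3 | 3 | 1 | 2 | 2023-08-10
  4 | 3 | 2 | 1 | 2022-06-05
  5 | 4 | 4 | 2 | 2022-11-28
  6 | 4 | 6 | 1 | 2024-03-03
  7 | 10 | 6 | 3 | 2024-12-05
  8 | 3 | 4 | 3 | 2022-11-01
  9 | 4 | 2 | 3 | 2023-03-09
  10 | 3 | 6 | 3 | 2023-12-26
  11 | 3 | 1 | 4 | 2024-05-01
SELECT c.id, p.name AS customer, c.order_date FROM orders c JOIN customers p ON c.customer_id = p.id

Execution result:
id | customer | order_date
1 | Kate Davis | 2024-04-26
2 | Kate Miller | 2022-11-17
3 | Kate Davis | 2023-08-10
4 | Kate Davis | 2022-06-05
5 | Frank Martinez | 2022-11-28
6 | Frank Martinez | 2024-03-03
7 | Kate Miller | 2024-12-05
8 | Kate Davis | 2022-11-01
9 | Frank Martinez | 2023-03-09
10 | Kate Davis | 2023-12-26
11 | Kate Davis | 2024-05-01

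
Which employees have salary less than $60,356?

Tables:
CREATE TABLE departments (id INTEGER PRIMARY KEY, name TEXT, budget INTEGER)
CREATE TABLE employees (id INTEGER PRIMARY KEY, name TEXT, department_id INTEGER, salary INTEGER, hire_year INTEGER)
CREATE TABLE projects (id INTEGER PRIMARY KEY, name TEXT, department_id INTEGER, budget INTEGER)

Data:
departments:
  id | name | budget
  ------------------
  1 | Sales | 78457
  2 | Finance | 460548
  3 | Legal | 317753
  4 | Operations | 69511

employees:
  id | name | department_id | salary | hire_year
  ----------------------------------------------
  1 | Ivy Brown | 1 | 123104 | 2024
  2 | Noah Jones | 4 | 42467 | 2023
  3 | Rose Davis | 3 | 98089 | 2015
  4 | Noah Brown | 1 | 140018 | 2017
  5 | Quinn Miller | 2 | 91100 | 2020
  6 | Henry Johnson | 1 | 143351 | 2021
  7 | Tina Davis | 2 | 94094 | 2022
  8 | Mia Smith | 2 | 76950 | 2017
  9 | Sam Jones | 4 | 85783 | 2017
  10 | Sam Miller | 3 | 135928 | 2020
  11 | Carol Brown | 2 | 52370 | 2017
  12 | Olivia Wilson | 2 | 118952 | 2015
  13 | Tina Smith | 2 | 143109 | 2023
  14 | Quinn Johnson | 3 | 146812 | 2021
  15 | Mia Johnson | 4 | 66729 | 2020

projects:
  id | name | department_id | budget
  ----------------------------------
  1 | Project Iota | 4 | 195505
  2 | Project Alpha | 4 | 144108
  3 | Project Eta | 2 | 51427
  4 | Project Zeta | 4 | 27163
SELECT name, salary FROM employees WHERE salary < 60356

Execution result:
name | salary
Noah Jones | 42467
Carol Brown | 52370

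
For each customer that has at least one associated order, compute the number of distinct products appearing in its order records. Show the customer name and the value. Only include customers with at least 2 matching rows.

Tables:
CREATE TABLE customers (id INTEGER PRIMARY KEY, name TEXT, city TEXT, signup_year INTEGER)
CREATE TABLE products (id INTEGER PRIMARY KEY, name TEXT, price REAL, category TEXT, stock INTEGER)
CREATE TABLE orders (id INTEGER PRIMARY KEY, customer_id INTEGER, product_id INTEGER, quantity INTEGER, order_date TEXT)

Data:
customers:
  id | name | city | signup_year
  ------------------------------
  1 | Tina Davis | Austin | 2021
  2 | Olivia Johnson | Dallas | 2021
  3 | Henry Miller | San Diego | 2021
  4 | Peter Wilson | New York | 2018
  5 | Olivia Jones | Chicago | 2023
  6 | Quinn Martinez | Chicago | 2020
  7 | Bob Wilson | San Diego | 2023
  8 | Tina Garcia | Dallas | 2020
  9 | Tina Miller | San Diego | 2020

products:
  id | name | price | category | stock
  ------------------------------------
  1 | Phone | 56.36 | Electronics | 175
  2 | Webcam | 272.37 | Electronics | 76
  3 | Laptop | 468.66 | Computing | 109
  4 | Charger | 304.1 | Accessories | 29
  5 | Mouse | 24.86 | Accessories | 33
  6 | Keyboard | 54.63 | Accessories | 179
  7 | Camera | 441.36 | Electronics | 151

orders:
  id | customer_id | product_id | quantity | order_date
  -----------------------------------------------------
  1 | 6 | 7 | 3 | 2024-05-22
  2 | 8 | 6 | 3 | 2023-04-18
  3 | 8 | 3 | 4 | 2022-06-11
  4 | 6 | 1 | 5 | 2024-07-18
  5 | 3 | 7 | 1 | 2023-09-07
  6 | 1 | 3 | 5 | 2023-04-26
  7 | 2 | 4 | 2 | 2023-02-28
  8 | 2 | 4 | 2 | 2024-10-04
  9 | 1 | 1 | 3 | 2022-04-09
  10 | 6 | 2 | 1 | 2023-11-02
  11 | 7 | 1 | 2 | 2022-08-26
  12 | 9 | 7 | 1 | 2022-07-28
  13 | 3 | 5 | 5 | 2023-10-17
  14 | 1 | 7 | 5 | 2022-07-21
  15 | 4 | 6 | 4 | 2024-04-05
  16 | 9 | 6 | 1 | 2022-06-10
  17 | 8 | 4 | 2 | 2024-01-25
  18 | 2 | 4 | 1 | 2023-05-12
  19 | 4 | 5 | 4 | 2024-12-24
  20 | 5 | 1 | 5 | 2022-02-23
SELECT p.name, COUNT(DISTINCT c.product_id) AS distinct_product_count FROM orders c JOIN customers p ON c.customer_id = p.id GROUP BY p.id, p.name HAVING COUNT(*) >= 2

Execution result:
name | distinct_product_count
Tina Davis | 3
Olivia Johnson | 1
Henry Miller | 2
Peter Wilson | 2
Quinn Martinez | 3
Tina Garcia | 3
Tina Miller | 2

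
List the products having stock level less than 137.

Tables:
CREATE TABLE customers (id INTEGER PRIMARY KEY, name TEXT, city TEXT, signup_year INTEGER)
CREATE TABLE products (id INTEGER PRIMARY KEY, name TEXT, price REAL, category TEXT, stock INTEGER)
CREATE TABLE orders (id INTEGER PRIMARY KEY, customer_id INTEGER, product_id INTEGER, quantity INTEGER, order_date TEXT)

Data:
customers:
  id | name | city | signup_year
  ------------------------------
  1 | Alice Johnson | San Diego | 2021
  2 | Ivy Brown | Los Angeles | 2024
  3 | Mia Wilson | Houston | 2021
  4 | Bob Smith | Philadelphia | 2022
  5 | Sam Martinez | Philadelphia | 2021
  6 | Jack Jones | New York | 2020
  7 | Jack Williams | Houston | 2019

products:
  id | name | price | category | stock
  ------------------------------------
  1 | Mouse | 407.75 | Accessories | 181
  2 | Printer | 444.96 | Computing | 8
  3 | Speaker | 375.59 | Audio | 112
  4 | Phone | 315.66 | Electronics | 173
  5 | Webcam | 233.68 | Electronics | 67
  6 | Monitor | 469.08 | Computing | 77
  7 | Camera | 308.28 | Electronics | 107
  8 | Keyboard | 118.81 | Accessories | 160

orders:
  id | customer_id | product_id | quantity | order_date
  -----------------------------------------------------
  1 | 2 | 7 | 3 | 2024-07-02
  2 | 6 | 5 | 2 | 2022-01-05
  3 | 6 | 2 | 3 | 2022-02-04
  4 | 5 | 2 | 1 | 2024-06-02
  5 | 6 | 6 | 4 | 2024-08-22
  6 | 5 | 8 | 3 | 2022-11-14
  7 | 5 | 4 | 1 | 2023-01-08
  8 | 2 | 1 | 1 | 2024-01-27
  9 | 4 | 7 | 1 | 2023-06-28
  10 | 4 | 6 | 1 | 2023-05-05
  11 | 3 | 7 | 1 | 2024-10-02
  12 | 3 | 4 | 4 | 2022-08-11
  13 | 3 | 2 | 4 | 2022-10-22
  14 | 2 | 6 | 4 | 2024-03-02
SELECT name, stock FROM products WHERE stock < 137

Execution result:
name | stock
Printer | 8
Speaker | 112
Webcam | 67
Monitor | 77
Camera | 107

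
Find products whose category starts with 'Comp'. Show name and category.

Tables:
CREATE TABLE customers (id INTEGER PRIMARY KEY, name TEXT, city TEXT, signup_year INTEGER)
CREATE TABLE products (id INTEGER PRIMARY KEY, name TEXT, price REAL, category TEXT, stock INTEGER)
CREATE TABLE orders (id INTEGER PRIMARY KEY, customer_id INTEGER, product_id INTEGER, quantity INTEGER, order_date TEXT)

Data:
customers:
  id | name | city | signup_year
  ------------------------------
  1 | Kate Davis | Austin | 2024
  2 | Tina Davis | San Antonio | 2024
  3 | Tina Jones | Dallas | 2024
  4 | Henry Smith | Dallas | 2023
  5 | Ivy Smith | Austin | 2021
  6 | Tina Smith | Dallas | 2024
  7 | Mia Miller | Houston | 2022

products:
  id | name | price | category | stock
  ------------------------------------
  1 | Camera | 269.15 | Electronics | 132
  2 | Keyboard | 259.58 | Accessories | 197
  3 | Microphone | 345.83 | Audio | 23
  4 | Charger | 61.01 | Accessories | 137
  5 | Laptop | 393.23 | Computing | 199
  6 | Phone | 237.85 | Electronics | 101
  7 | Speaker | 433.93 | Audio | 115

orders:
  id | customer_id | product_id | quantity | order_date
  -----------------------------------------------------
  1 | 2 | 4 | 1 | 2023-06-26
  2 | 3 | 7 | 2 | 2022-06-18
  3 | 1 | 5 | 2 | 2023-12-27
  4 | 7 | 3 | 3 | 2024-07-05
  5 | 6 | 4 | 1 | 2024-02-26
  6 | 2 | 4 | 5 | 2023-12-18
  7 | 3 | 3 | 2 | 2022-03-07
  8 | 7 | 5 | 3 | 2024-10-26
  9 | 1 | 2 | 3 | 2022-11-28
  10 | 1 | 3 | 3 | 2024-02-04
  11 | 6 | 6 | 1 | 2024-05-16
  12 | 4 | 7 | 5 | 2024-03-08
SELECT name, category FROM products WHERE category LIKE 'Comp%'

Execution result:
name | category
Laptop | Computing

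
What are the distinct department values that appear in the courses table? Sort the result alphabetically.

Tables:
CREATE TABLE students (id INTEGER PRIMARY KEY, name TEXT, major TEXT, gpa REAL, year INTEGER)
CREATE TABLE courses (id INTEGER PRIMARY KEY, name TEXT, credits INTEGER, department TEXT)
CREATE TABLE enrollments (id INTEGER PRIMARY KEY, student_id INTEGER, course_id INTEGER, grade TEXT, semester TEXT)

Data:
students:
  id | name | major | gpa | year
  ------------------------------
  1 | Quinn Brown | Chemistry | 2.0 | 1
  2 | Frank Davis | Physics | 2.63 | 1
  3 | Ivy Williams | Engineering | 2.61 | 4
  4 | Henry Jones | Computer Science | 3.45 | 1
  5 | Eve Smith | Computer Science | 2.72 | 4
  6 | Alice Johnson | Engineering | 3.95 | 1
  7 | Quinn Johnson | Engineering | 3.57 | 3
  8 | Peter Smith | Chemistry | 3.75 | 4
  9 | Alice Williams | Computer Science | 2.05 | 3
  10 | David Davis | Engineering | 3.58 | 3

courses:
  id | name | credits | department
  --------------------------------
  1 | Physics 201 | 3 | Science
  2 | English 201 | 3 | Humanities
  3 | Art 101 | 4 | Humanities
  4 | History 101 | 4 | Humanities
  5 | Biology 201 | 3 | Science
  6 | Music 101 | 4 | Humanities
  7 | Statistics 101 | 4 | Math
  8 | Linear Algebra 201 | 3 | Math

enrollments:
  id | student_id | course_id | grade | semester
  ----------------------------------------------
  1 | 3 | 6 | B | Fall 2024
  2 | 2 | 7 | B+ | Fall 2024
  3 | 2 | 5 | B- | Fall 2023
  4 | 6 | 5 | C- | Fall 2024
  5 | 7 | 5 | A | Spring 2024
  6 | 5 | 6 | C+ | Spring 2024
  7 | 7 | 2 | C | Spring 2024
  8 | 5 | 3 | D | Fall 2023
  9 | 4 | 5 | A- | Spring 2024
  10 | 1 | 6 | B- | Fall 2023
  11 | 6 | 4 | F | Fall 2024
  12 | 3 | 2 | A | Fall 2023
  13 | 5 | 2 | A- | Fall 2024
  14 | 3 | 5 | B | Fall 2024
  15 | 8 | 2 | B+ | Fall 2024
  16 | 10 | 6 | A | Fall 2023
SELECT DISTINCT department FROM courses ORDER BY department

Execution result:
department
Humanities
Math
Science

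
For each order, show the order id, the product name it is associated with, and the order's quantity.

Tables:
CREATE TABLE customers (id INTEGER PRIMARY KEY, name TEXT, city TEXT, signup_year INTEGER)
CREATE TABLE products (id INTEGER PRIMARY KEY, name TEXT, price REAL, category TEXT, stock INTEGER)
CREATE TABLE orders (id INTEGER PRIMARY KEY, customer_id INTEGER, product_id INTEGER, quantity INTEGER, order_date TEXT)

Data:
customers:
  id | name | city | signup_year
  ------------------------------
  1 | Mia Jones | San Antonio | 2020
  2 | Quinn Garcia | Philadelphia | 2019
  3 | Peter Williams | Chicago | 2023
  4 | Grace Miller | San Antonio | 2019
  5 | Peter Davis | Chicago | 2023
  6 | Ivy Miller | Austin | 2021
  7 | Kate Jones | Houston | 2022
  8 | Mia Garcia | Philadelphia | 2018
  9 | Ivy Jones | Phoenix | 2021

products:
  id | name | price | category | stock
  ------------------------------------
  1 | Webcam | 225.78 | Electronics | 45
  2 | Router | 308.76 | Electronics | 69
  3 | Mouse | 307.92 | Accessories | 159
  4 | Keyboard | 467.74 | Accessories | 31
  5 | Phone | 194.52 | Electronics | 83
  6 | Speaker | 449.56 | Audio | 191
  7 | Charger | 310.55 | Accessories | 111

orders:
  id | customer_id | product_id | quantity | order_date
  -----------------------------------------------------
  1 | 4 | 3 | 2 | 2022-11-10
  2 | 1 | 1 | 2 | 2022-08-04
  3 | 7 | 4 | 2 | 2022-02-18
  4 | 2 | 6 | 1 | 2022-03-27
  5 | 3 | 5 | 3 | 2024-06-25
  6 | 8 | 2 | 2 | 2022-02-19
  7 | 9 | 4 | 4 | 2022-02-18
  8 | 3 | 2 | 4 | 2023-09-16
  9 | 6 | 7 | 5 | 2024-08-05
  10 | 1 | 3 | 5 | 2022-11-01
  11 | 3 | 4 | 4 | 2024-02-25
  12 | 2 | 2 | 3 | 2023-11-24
SELECT c.id, p.name AS product, c.quantity FROM orders c JOIN products p ON c.product_id = p.id

Execution result:
id | product | quantity
1 | Mouse | 2
2 | Webcam | 2
3 | Keyboard | 2
4 | Speaker | 1
5 | Phone | 3
6 | Router | 2
7 | Keyboard | 4
8 | Router | 4
9 | Charger | 5
10 | Mouse | 5
11 | Keyboard | 4
12 | Router | 3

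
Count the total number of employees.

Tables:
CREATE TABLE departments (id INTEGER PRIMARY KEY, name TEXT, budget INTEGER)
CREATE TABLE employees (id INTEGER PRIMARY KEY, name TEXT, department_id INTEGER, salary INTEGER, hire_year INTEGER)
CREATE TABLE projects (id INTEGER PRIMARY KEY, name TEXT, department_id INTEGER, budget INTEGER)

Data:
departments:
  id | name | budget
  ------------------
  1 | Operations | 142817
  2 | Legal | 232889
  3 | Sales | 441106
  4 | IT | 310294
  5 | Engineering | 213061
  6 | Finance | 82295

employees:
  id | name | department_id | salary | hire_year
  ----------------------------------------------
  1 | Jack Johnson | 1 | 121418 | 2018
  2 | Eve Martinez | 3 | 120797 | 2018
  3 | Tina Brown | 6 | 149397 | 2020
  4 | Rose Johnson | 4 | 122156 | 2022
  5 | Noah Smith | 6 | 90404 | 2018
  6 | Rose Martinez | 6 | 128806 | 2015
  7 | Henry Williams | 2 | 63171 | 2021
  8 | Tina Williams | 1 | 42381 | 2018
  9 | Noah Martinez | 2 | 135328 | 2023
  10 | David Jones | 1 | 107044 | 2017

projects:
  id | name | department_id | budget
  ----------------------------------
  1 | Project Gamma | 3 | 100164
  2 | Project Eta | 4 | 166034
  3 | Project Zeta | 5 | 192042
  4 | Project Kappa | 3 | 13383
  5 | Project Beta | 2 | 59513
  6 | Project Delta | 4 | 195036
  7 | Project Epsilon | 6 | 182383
SELECT COUNT(*) FROM employees

Execution result:
10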